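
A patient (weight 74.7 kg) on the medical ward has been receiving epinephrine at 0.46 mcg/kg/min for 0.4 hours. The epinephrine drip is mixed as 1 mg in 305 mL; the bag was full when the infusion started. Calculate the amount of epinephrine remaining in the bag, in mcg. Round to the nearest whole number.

175 mcg

Dose = 0.46 mcg/kg/min × 74.7 kg = 34.362 mcg/min
34.362 mcg/min × 60 min/hr = 2061.72 mcg/hr
Concentration = 1 mg ÷ 305 mL = 0.003278689 mg/mL = 3.278689 mcg/mL
Rate = 2061.72 mcg/hr ÷ 3.278689 mcg/mL = 628.8246 mL/hr
Volume infused = 628.8246 mL/hr × 0.4 hr = 251.5298 mL
Volume remaining = 305 − 251.5298 = 53.47016 mL
Drug remaining = 53.47016 mL × 3.278689 mcg/mL = 175.312 mcg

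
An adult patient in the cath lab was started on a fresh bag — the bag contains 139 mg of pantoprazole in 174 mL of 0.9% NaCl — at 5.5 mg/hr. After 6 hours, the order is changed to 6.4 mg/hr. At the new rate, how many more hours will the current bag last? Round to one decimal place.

Initial rate:
Concentration = 139 mg ÷ 174 mL = 0.7988506 mg/mL
Rate = 5.5 mg/hr ÷ 0.7988506 mg/mL = 6.884892 mL/hr
Volume infused so far = 6.884892 mL/hr × 6 hr = 41.30935 mL
Volume remaining = 174 − 41.30935 = 132.6906 mL
New rate:
Rate = 6.4 mg/hr ÷ 0.7988506 mg/mL = 8.011511 mL/hr
Time remaining = 132.6906 mL ÷ 8.011511 mL/hr = 16.5625 hr

16.6 hours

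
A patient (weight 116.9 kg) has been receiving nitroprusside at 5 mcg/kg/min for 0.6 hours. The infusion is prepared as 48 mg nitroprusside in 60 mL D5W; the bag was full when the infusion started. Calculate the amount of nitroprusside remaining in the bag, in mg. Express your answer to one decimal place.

27.0 mg

Dose = 5 mcg/kg/min × 116.9 kg = 584.5 mcg/min
584.5 mcg/min × 60 min/hr = 35070 mcg/hr
Concentration = 48 mg ÷ 60 mL = 0.8 mg/mL = 800 mcg/mL
Rate = 35070 mcg/hr ÷ 800 mcg/mL = 43.8375 mL/hr
Volume infused = 43.8375 mL/hr × 0.6 hr = 26.3025 mL
Volume remaining = 60 − 26.3025 = 33.6975 mL
Drug remaining = 33.6975 mL × 800 mcg/mL = 26958 mcg = 26.958 mg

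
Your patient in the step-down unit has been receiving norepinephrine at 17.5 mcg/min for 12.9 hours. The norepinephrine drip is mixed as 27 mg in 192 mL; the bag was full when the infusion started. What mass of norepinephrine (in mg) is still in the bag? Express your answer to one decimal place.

13.5 mg

17.5 mcg/min × 60 min/hr = 1050 mcg/hr
Concentration = 27 mg ÷ 192 mL = 0.140625 mg/mL = 140.625 mcg/mL
Rate = 1050 mcg/hr ÷ 140.625 mcg/mL = 7.466667 mL/hr
Volume infused = 7.466667 mL/hr × 12.9 hr = 96.32 mL
Volume remaining = 192 − 96.32 = 95.68 mL
Drug remaining = 95.68 mL × 140.625 mcg/mL = 13455 mcg = 13.455 mg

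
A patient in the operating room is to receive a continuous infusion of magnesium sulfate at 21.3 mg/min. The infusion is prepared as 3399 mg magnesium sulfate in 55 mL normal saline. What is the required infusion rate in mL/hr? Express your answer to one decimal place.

21.3 mg/min × 60 min/hr = 1278 mg/hr
Concentration = 3399 mg ÷ 55 mL = 61.8 mg/mL
Rate = 1278 mg/hr ÷ 61.8 mg/mL = 20.67961 mL/hr

20.7 mL/hr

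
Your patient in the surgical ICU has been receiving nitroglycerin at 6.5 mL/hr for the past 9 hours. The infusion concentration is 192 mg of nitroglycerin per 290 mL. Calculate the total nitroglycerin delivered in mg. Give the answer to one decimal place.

38.7 mg

Concentration = 192 mg ÷ 290 mL = 0.662069 mg/mL = 662.069 mcg/mL
Drug rate = 6.5 mL/hr × 662.069 mcg/mL = 4303.448 mcg/hr
Total = 4303.448 mcg/hr × 9 hr = 38731.03 mcg = 38.73103 mg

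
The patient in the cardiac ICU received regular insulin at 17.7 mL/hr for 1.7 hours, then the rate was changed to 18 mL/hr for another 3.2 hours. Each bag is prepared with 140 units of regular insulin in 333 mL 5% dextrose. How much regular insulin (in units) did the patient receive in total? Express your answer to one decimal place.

Concentration = 140 units ÷ 333 mL = 0.4204204 units/mL
Stage 1: 17.7 mL/hr × 1.7 hr = 30.09 mL → 30.09 mL × 0.4204204 units/mL = 12.65045 units
Stage 2: 18 mL/hr × 3.2 hr = 57.6 mL → 57.6 mL × 0.4204204 units/mL = 24.21622 units
Total = 12.65045 + 24.21622 = 36.86667 units

36.9 units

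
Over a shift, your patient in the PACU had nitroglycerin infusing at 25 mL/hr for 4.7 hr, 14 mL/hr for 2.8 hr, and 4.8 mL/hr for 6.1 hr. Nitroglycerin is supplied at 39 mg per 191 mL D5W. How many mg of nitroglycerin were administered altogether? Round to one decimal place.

Concentration = 39 mg ÷ 191 mL = 0.2041885 mg/mL
Stage 1: 25 mL/hr × 4.7 hr = 117.5 mL → 117.5 mL × 0.2041885 mg/mL = 23.99215 mg
Stage 2: 14 mL/hr × 2.8 hr = 39.2 mL → 39.2 mL × 0.2041885 mg/mL = 8.004188 mg
Stage 3: 4.8 mL/hr × 6.1 hr = 29.28 mL → 29.28 mL × 0.2041885 mg/mL = 5.978639 mg
Total = 23.99215 + 8.004188 + 5.978639 = 37.97497 mg

38.0 mg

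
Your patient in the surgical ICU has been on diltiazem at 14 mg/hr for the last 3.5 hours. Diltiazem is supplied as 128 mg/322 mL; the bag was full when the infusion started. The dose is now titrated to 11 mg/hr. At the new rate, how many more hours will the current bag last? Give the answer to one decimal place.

7.2 hours

Initial rate:
Concentration = 128 mg ÷ 322 mL = 0.3975155 mg/mL
Rate = 14 mg/hr ÷ 0.3975155 mg/mL = 35.21875 mL/hr
Volume infused so far = 35.21875 mL/hr × 3.5 hr = 123.2656 mL
Volume remaining = 322 − 123.2656 = 198.7344 mL
New rate:
Rate = 11 mg/hr ÷ 0.3975155 mg/mL = 27.67187 mL/hr
Time remaining = 198.7344 mL ÷ 27.67187 mL/hr = 7.181818 hr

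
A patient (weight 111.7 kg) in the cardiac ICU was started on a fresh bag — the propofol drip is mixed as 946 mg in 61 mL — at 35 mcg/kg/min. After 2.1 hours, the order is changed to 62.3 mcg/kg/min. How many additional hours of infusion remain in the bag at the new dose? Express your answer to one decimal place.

Initial rate:
Dose = 35 mcg/kg/min × 111.7 kg = 3909.5 mcg/min
3909.5 mcg/min × 60 min/hr = 234570 mcg/hr
Concentration = 946 mg ÷ 61 mL = 15.5082 mg/mL = 15508.2 mcg/mL
Rate = 234570 mcg/hr ÷ 15508.2 mcg/mL = 15.12555 mL/hr
Volume infused so far = 15.12555 mL/hr × 2.1 hr = 31.76365 mL
Volume remaining = 61 − 31.76365 = 29.23635 mL
New rate:
Dose = 62.3 mcg/kg/min × 111.7 kg = 6958.91 mcg/min
6958.91 mcg/min × 60 min/hr = 417534.6 mcg/hr
Rate = 417534.6 mcg/hr ÷ 15508.2 mcg/mL = 26.92348 mL/hr
Time remaining = 29.23635 mL ÷ 26.92348 mL/hr = 1.085905 hr

1.1 hours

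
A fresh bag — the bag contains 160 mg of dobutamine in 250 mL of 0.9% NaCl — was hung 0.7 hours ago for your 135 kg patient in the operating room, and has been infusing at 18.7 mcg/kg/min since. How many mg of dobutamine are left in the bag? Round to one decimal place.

Dose = 18.7 mcg/kg/min × 135 kg = 2524.5 mcg/min
2524.5 mcg/min × 60 min/hr = 151470 mcg/hr
Concentration = 160 mg ÷ 250 mL = 0.64 mg/mL = 640 mcg/mL
Rate = 151470 mcg/hr ÷ 640 mcg/mL = 236.6719 mL/hr
Volume infused = 236.6719 mL/hr × 0.7 hr = 165.6703 mL
Volume remaining = 250 − 165.6703 = 84.32969 mL
Drug remaining = 84.32969 mL × 640 mcg/mL = 53971 mcg = 53.971 mg

54.0 mg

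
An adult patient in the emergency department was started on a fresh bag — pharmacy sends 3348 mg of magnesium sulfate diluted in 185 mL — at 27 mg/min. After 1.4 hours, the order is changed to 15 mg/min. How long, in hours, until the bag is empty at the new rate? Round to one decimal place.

1.2 hours

Initial rate:
27 mg/min × 60 min/hr = 1620 mg/hr
Concentration = 3348 mg ÷ 185 mL = 18.0973 mg/mL
Rate = 1620 mg/hr ÷ 18.0973 mg/mL = 89.51613 mL/hr
Volume infused so far = 89.51613 mL/hr × 1.4 hr = 125.3226 mL
Volume remaining = 185 − 125.3226 = 59.67742 mL
New rate:
15 mg/min × 60 min/hr = 900 mg/hr
Rate = 900 mg/hr ÷ 18.0973 mg/mL = 49.73118 mL/hr
Time remaining = 59.67742 mL ÷ 49.73118 mL/hr = 1.2 hr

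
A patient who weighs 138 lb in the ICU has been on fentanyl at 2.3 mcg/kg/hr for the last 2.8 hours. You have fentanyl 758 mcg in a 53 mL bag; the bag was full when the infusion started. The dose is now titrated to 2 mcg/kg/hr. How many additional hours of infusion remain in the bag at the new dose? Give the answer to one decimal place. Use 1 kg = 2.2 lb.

Initial rate:
Weight = 138 lb ÷ 2.2 lb/kg = 62.72727 kg
Dose = 2.3 mcg/kg/hr × 62.72727 kg = 144.2727 mcg/hr
Concentration = 758 mcg ÷ 53 mL = 14.30189 mcg/mL
Rate = 144.2727 mcg/hr ÷ 14.30189 mcg/mL = 10.08767 mL/hr
Volume infused so far = 10.08767 mL/hr × 2.8 hr = 28.24548 mL
Volume remaining = 53 − 28.24548 = 24.75452 mL
New rate:
Dose = 2 mcg/kg/hr × 62.72727 kg = 125.4545 mcg/hr
Rate = 125.4545 mcg/hr ÷ 14.30189 mcg/mL = 8.771888 mL/hr
Time remaining = 24.75452 mL ÷ 8.771888 mL/hr = 2.822029 hr

2.8 hours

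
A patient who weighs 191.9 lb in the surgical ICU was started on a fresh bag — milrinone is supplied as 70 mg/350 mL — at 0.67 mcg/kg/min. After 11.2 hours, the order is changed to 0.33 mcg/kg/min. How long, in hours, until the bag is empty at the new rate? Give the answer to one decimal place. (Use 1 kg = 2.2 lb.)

Initial rate:
Weight = 191.9 lb ÷ 2.2 lb/kg = 87.22727 kg
Dose = 0.67 mcg/kg/min × 87.22727 kg = 58.44227 mcg/min
58.44227 mcg/min × 60 min/hr = 3506.536 mcg/hr
Concentration = 70 mg ÷ 350 mL = 0.2 mg/mL = 200 mcg/mL
Rate = 3506.536 mcg/hr ÷ 200 mcg/mL = 17.53268 mL/hr
Volume infused so far = 17.53268 mL/hr × 11.2 hr = 196.366 mL
Volume remaining = 350 − 196.366 = 153.634 mL
New rate:
Dose = 0.33 mcg/kg/min × 87.22727 kg = 28.785 mcg/min
28.785 mcg/min × 60 min/hr = 1727.1 mcg/hr
Rate = 1727.1 mcg/hr ÷ 200 mcg/mL = 8.6355 mL/hr
Time remaining = 153.634 mL ÷ 8.6355 mL/hr = 17.79097 hr

17.8 hours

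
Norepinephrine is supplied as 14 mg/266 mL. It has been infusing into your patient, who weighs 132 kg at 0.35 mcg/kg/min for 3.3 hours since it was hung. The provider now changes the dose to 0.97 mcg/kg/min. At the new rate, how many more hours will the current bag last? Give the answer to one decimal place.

0.6 hours

Initial rate:
Dose = 0.35 mcg/kg/min × 132 kg = 46.2 mcg/min
46.2 mcg/min × 60 min/hr = 2772 mcg/hr
Concentration = 14 mg ÷ 266 mL = 0.05263158 mg/mL = 52.63158 mcg/mL
Rate = 2772 mcg/hr ÷ 52.63158 mcg/mL = 52.668 mL/hr
Volume infused so far = 52.668 mL/hr × 3.3 hr = 173.8044 mL
Volume remaining = 266 − 173.8044 = 92.1956 mL
New rate:
Dose = 0.97 mcg/kg/min × 132 kg = 128.04 mcg/min
128.04 mcg/min × 60 min/hr = 7682.4 mcg/hr
Rate = 7682.4 mcg/hr ÷ 52.63158 mcg/mL = 145.9656 mL/hr
Time remaining = 92.1956 mL ÷ 145.9656 mL/hr = 0.6316255 hr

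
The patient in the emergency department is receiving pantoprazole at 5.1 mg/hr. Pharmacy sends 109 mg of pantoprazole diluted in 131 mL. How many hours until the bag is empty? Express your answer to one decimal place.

21.4 hours

Concentration = 109 mg ÷ 131 mL = 0.8320611 mg/mL
Rate = 5.1 mg/hr ÷ 0.8320611 mg/mL = 6.129358 mL/hr
Duration = 131 mL ÷ 6.129358 mL/hr = 21.37255 hr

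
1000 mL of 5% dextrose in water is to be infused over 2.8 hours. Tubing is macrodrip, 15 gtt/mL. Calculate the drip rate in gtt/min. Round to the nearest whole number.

1000 mL ÷ (2.8 hr × 60 = 168 min) = 5.952381 mL/min
5.952381 mL/min × 15 gtt/mL = 89.28571 gtt/min

89 gtt/min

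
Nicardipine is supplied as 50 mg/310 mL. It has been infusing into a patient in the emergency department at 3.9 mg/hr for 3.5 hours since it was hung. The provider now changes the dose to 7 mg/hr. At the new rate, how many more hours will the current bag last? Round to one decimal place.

Initial rate:
Concentration = 50 mg ÷ 310 mL = 0.1612903 mg/mL
Rate = 3.9 mg/hr ÷ 0.1612903 mg/mL = 24.18 mL/hr
Volume infused so far = 24.18 mL/hr × 3.5 hr = 84.63 mL
Volume remaining = 310 − 84.63 = 225.37 mL
New rate:
Rate = 7 mg/hr ÷ 0.1612903 mg/mL = 43.4 mL/hr
Time remaining = 225.37 mL ÷ 43.4 mL/hr = 5.192857 hr

5.2 hours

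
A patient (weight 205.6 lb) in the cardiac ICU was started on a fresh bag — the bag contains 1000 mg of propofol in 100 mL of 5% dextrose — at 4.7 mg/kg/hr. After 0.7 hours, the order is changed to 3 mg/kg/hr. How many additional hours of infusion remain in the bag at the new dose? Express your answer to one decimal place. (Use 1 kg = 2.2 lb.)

2.5 hours

Initial rate:
Weight = 205.6 lb ÷ 2.2 lb/kg = 93.45455 kg
Dose = 4.7 mg/kg/hr × 93.45455 kg = 439.2364 mg/hr
Concentration = 1000 mg ÷ 100 mL = 10 mg/mL
Rate = 439.2364 mg/hr ÷ 10 mg/mL = 43.92364 mL/hr
Volume infused so far = 43.92364 mL/hr × 0.7 hr = 30.74655 mL
Volume remaining = 100 − 30.74655 = 69.25345 mL
New rate:
Dose = 3 mg/kg/hr × 93.45455 kg = 280.3636 mg/hr
Rate = 280.3636 mg/hr ÷ 10 mg/mL = 28.03636 mL/hr
Time remaining = 69.25345 mL ÷ 28.03636 mL/hr = 2.47013 hr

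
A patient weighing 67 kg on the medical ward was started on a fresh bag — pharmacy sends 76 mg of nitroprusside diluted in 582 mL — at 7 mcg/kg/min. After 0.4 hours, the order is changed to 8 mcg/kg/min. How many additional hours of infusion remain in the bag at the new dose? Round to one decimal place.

Initial rate:
Dose = 7 mcg/kg/min × 67 kg = 469 mcg/min
469 mcg/min × 60 min/hr = 28140 mcg/hr
Concentration = 76 mg ÷ 582 mL = 0.1305842 mg/mL = 130.5842 mcg/mL
Rate = 28140 mcg/hr ÷ 130.5842 mcg/mL = 215.4932 mL/hr
Volume infused so far = 215.4932 mL/hr × 0.4 hr = 86.19726 mL
Volume remaining = 582 − 86.19726 = 495.8027 mL
New rate:
Dose = 8 mcg/kg/min × 67 kg = 536 mcg/min
536 mcg/min × 60 min/hr = 32160 mcg/hr
Rate = 32160 mcg/hr ÷ 130.5842 mcg/mL = 246.2779 mL/hr
Time remaining = 495.8027 mL ÷ 246.2779 mL/hr = 2.013184 hr

2.0 hours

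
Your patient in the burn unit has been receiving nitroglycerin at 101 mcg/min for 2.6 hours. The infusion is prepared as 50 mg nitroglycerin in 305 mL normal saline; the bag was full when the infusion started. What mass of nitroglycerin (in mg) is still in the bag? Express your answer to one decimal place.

34.2 mg

101 mcg/min × 60 min/hr = 6060 mcg/hr
Concentration = 50 mg ÷ 305 mL = 0.1639344 mg/mL = 163.9344 mcg/mL
Rate = 6060 mcg/hr ÷ 163.9344 mcg/mL = 36.966 mL/hr
Volume infused = 36.966 mL/hr × 2.6 hr = 96.1116 mL
Volume remaining = 305 − 96.1116 = 208.8884 mL
Drug remaining = 208.8884 mL × 163.9344 mcg/mL = 34244 mcg = 34.244 mg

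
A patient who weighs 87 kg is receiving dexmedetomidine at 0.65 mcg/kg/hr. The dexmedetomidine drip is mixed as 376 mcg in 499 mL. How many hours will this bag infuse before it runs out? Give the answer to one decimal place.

Dose = 0.65 mcg/kg/hr × 87 kg = 56.55 mcg/hr
Concentration = 376 mcg ÷ 499 mL = 0.753507 mcg/mL
Rate = 56.55 mcg/hr ÷ 0.753507 mcg/mL = 75.04907 mL/hr
Duration = 499 mL ÷ 75.04907 mL/hr = 6.648983 hr

6.6 hours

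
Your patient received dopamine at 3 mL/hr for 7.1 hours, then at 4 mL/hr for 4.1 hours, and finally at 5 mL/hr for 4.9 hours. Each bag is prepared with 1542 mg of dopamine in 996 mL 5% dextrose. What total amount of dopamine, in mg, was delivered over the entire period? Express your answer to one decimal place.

Concentration = 1542 mg ÷ 996 mL = 1.548193 mg/mL
Stage 1: 3 mL/hr × 7.1 hr = 21.3 mL → 21.3 mL × 1.548193 mg/mL = 32.97651 mg
Stage 2: 4 mL/hr × 4.1 hr = 16.4 mL → 16.4 mL × 1.548193 mg/mL = 25.39036 mg
Stage 3: 5 mL/hr × 4.9 hr = 24.5 mL → 24.5 mL × 1.548193 mg/mL = 37.93072 mg
Total = 32.97651 + 25.39036 + 37.93072 = 96.29759 mg

96.3 mg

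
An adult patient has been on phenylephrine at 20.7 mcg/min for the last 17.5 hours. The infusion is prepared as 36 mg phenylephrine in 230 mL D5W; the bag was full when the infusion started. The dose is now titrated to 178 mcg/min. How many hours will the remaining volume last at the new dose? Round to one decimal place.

Initial rate:
20.7 mcg/min × 60 min/hr = 1242 mcg/hr
Concentration = 36 mg ÷ 230 mL = 0.1565217 mg/mL = 156.5217 mcg/mL
Rate = 1242 mcg/hr ÷ 156.5217 mcg/mL = 7.935 mL/hr
Volume infused so far = 7.935 mL/hr × 17.5 hr = 138.8625 mL
Volume remaining = 230 − 138.8625 = 91.1375 mL
New rate:
178 mcg/min × 60 min/hr = 10680 mcg/hr
Rate = 10680 mcg/hr ÷ 156.5217 mcg/mL = 68.23333 mL/hr
Time remaining = 91.1375 mL ÷ 68.23333 mL/hr = 1.335674 hr

1.3 hours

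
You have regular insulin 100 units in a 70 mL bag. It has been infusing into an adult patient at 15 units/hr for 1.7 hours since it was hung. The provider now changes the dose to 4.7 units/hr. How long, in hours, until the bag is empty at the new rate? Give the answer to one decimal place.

Initial rate:
Concentration = 100 units ÷ 70 mL = 1.428571 units/mL
Rate = 15 units/hr ÷ 1.428571 units/mL = 10.5 mL/hr
Volume infused so far = 10.5 mL/hr × 1.7 hr = 17.85 mL
Volume remaining = 70 − 17.85 = 52.15 mL
New rate:
Rate = 4.7 units/hr ÷ 1.428571 units/mL = 3.29 mL/hr
Time remaining = 52.15 mL ÷ 3.29 mL/hr = 15.85106 hr

15.9 hours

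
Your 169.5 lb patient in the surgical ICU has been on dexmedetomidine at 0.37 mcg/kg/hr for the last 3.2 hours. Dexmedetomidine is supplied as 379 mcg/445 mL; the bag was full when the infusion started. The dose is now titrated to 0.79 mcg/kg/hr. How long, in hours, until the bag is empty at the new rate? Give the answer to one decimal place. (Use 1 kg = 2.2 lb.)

4.7 hours

Initial rate:
Weight = 169.5 lb ÷ 2.2 lb/kg = 77.04545 kg
Dose = 0.37 mcg/kg/hr × 77.04545 kg = 28.50682 mcg/hr
Concentration = 379 mcg ÷ 445 mL = 0.8516854 mcg/mL
Rate = 28.50682 mcg/hr ÷ 0.8516854 mcg/mL = 33.47107 mL/hr
Volume infused so far = 33.47107 mL/hr × 3.2 hr = 107.1074 mL
Volume remaining = 445 − 107.1074 = 337.8926 mL
New rate:
Dose = 0.79 mcg/kg/hr × 77.04545 kg = 60.86591 mcg/hr
Rate = 60.86591 mcg/hr ÷ 0.8516854 mcg/mL = 71.46525 mL/hr
Time remaining = 337.8926 mL ÷ 71.46525 mL/hr = 4.728068 hr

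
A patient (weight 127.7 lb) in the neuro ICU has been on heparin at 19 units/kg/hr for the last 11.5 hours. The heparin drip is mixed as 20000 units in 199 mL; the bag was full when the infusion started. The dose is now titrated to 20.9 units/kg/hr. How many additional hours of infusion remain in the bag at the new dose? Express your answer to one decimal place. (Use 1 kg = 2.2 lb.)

6.0 hours

Initial rate:
Weight = 127.7 lb ÷ 2.2 lb/kg = 58.04545 kg
Dose = 19 units/kg/hr × 58.04545 kg = 1102.864 units/hr
Concentration = 20000 units ÷ 199 mL = 100.5025 units/mL
Rate = 1102.864 units/hr ÷ 100.5025 units/mL = 10.97349 mL/hr
Volume infused so far = 10.97349 mL/hr × 11.5 hr = 126.1952 mL
Volume remaining = 199 − 126.1952 = 72.80483 mL
New rate:
Dose = 20.9 units/kg/hr × 58.04545 kg = 1213.15 units/hr
Rate = 1213.15 units/hr ÷ 100.5025 units/mL = 12.07084 mL/hr
Time remaining = 72.80483 mL ÷ 12.07084 mL/hr = 6.031462 hr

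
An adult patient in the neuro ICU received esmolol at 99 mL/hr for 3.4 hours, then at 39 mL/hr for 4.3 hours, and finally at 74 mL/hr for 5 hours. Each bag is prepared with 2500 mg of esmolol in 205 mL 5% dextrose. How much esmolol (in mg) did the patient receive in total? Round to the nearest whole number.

10662 mg

Concentration = 2500 mg ÷ 205 mL = 12.19512 mg/mL
Stage 1: 99 mL/hr × 3.4 hr = 336.6 mL → 336.6 mL × 12.19512 mg/mL = 4104.878 mg
Stage 2: 39 mL/hr × 4.3 hr = 167.7 mL → 167.7 mL × 12.19512 mg/mL = 2045.122 mg
Stage 3: 74 mL/hr × 5 hr = 370 mL → 370 mL × 12.19512 mg/mL = 4512.195 mg
Total = 4104.878 + 2045.122 + 4512.195 = 10662.2 mg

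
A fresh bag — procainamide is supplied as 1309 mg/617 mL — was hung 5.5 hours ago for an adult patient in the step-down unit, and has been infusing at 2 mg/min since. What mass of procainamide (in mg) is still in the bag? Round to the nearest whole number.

649 mg

2 mg/min × 60 min/hr = 120 mg/hr
Concentration = 1309 mg ÷ 617 mL = 2.121556 mg/mL
Rate = 120 mg/hr ÷ 2.121556 mg/mL = 56.56226 mL/hr
Volume infused = 56.56226 mL/hr × 5.5 hr = 311.0924 mL
Volume remaining = 617 − 311.0924 = 305.9076 mL
Drug remaining = 305.9076 mL × 2.121556 mg/mL = 649 mg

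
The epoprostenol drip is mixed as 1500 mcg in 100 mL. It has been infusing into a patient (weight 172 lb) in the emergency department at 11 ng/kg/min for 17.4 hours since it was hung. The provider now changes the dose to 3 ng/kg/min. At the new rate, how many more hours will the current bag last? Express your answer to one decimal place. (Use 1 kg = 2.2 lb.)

42.8 hours

Initial rate:
Weight = 172 lb ÷ 2.2 lb/kg = 78.18182 kg
Dose = 11 ng/kg/min × 78.18182 kg = 860 ng/min
860 ng/min × 60 min/hr = 51600 ng/hr
Concentration = 1500 mcg ÷ 100 mL = 15 mcg/mL = 15000 ng/mL
Rate = 51600 ng/hr ÷ 15000 ng/mL = 3.44 mL/hr
Volume infused so far = 3.44 mL/hr × 17.4 hr = 59.856 mL
Volume remaining = 100 − 59.856 = 40.144 mL
New rate:
Dose = 3 ng/kg/min × 78.18182 kg = 234.5455 ng/min
234.5455 ng/min × 60 min/hr = 14072.73 ng/hr
Rate = 14072.73 ng/hr ÷ 15000 ng/mL = 0.9381818 mL/hr
Time remaining = 40.144 mL ÷ 0.9381818 mL/hr = 42.78915 hr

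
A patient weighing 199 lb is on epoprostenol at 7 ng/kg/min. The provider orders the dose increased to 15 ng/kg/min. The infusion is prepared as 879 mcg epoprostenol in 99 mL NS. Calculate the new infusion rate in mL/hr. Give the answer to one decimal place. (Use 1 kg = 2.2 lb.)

Weight = 199 lb ÷ 2.2 lb/kg = 90.45455 kg
Dose = 15 ng/kg/min × 90.45455 kg = 1356.818 ng/min
1356.818 ng/min × 60 min/hr = 81409.09 ng/hr
Concentration = 879 mcg ÷ 99 mL = 8.878788 mcg/mL = 8878.788 ng/mL
Rate = 81409.09 ng/hr ÷ 8878.788 ng/mL = 9.168942 mL/hr

9.2 mL/hr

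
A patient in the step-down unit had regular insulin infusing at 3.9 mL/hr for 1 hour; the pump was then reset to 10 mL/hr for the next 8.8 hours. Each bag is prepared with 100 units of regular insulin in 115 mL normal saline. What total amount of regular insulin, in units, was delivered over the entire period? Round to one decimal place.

79.9 units

Concentration = 100 units ÷ 115 mL = 0.8695652 units/mL
Stage 1: 3.9 mL/hr × 1 hr = 3.9 mL → 3.9 mL × 0.8695652 units/mL = 3.391304 units
Stage 2: 10 mL/hr × 8.8 hr = 88 mL → 88 mL × 0.8695652 units/mL = 76.52174 units
Total = 3.391304 + 76.52174 = 79.91304 units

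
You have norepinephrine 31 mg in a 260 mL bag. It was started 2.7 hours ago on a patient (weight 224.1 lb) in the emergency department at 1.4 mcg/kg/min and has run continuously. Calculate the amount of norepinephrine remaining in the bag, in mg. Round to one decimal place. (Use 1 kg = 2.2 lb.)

7.9 mg

Weight = 224.1 lb ÷ 2.2 lb/kg = 101.8636 kg
Dose = 1.4 mcg/kg/min × 101.8636 kg = 142.6091 mcg/min
142.6091 mcg/min × 60 min/hr = 8556.545 mcg/hr
Concentration = 31 mg ÷ 260 mL = 0.1192308 mg/mL = 119.2308 mcg/mL
Rate = 8556.545 mcg/hr ÷ 119.2308 mcg/mL = 71.76457 mL/hr
Volume infused = 71.76457 mL/hr × 2.7 hr = 193.7644 mL
Volume remaining = 260 − 193.7644 = 66.23565 mL
Drug remaining = 66.23565 mL × 119.2308 mcg/mL = 7897.327 mcg = 7.897327 mg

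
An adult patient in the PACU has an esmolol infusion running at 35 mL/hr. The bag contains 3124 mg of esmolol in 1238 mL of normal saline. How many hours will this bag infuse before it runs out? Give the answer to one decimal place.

Duration = 1238 mL ÷ 35 mL/hr = 35.37143 hr

35.4 hours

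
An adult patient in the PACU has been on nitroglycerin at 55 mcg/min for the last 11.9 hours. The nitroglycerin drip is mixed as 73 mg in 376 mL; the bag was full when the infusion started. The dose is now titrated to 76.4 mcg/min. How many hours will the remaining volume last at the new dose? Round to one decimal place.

Initial rate:
55 mcg/min × 60 min/hr = 3300 mcg/hr
Concentration = 73 mg ÷ 376 mL = 0.1941489 mg/mL = 194.1489 mcg/mL
Rate = 3300 mcg/hr ÷ 194.1489 mcg/mL = 16.99726 mL/hr
Volume infused so far = 16.99726 mL/hr × 11.9 hr = 202.2674 mL
Volume remaining = 376 − 202.2674 = 173.7326 mL
New rate:
76.4 mcg/min × 60 min/hr = 4584 mcg/hr
Rate = 4584 mcg/hr ÷ 194.1489 mcg/mL = 23.61074 mL/hr
Time remaining = 173.7326 mL ÷ 23.61074 mL/hr = 7.358202 hr

7.4 hours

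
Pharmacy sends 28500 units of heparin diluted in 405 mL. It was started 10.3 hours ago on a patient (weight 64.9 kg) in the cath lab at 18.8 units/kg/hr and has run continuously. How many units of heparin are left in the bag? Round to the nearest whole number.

Dose = 18.8 units/kg/hr × 64.9 kg = 1220.12 units/hr
Concentration = 28500 units ÷ 405 mL = 70.37037 units/mL
Rate = 1220.12 units/hr ÷ 70.37037 units/mL = 17.33855 mL/hr
Volume infused = 17.33855 mL/hr × 10.3 hr = 178.587 mL
Volume remaining = 405 − 178.587 = 226.413 mL
Drug remaining = 226.413 mL × 70.37037 units/mL = 15932.76 units

15933 units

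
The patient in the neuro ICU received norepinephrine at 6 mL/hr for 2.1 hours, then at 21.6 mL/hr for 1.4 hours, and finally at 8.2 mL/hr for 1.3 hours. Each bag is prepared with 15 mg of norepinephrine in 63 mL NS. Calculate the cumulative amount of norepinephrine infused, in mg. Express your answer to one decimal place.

Concentration = 15 mg ÷ 63 mL = 0.2380952 mg/mL
Stage 1: 6 mL/hr × 2.1 hr = 12.6 mL → 12.6 mL × 0.2380952 mg/mL = 3 mg
Stage 2: 21.6 mL/hr × 1.4 hr = 30.24 mL → 30.24 mL × 0.2380952 mg/mL = 7.2 mg
Stage 3: 8.2 mL/hr × 1.3 hr = 10.66 mL → 10.66 mL × 0.2380952 mg/mL = 2.538095 mg
Total = 3 + 7.2 + 2.538095 = 12.7381 mg

12.7 mg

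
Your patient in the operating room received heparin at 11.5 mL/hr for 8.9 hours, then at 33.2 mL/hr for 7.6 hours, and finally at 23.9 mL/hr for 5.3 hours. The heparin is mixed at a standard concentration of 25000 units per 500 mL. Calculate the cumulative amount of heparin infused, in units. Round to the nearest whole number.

Concentration = 25000 units ÷ 500 mL = 50 units/mL
Stage 1: 11.5 mL/hr × 8.9 hr = 102.35 mL → 102.35 mL × 50 units/mL = 5117.5 units
Stage 2: 33.2 mL/hr × 7.6 hr = 252.32 mL → 252.32 mL × 50 units/mL = 12616 units
Stage 3: 23.9 mL/hr × 5.3 hr = 126.67 mL → 126.67 mL × 50 units/mL = 6333.5 units
Total = 5117.5 + 12616 + 6333.5 = 24067 units

24067 units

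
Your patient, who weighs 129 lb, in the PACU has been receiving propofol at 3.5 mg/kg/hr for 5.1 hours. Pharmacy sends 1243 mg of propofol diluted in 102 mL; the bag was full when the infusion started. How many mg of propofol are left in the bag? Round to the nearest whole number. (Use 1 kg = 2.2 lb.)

Weight = 129 lb ÷ 2.2 lb/kg = 58.63636 kg
Dose = 3.5 mg/kg/hr × 58.63636 kg = 205.2273 mg/hr
Concentration = 1243 mg ÷ 102 mL = 12.18627 mg/mL
Rate = 205.2273 mg/hr ÷ 12.18627 mg/mL = 16.84085 mL/hr
Volume infused = 16.84085 mL/hr × 5.1 hr = 85.88836 mL
Volume remaining = 102 − 85.88836 = 16.11164 mL
Drug remaining = 16.11164 mL × 12.18627 mg/mL = 196.3409 mg

196 mg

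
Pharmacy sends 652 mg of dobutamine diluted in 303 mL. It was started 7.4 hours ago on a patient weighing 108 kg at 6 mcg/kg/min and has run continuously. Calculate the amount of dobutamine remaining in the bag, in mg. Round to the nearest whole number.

Dose = 6 mcg/kg/min × 108 kg = 648 mcg/min
648 mcg/min × 60 min/hr = 38880 mcg/hr
Concentration = 652 mg ÷ 303 mL = 2.151815 mg/mL = 2151.815 mcg/mL
Rate = 38880 mcg/hr ÷ 2151.815 mcg/mL = 18.06847 mL/hr
Volume infused = 18.06847 mL/hr × 7.4 hr = 133.7067 mL
Volume remaining = 303 − 133.7067 = 169.2933 mL
Drug remaining = 169.2933 mL × 2151.815 mcg/mL = 364288 mcg = 364.288 mg

364 mg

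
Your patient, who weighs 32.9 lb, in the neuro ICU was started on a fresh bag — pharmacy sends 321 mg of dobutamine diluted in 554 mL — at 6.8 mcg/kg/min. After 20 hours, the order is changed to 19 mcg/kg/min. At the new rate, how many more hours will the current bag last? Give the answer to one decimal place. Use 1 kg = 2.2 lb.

11.7 hours

Initial rate:
Weight = 32.9 lb ÷ 2.2 lb/kg = 14.95455 kg
Dose = 6.8 mcg/kg/min × 14.95455 kg = 101.6909 mcg/min
101.6909 mcg/min × 60 min/hr = 6101.455 mcg/hr
Concentration = 321 mg ÷ 554 mL = 0.5794224 mg/mL = 579.4224 mcg/mL
Rate = 6101.455 mcg/hr ÷ 579.4224 mcg/mL = 10.53024 mL/hr
Volume infused so far = 10.53024 mL/hr × 20 hr = 210.6047 mL
Volume remaining = 554 − 210.6047 = 343.3953 mL
New rate:
Dose = 19 mcg/kg/min × 14.95455 kg = 284.1364 mcg/min
284.1364 mcg/min × 60 min/hr = 17048.18 mcg/hr
Rate = 17048.18 mcg/hr ÷ 579.4224 mcg/mL = 29.42272 mL/hr
Time remaining = 343.3953 mL ÷ 29.42272 mL/hr = 11.67109 hr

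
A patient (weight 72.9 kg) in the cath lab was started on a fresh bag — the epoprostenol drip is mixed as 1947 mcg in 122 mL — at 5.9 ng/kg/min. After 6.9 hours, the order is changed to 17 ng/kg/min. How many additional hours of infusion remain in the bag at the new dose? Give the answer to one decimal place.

23.8 hours

Initial rate:
Dose = 5.9 ng/kg/min × 72.9 kg = 430.11 ng/min
430.11 ng/min × 60 min/hr = 25806.6 ng/hr
Concentration = 1947 mcg ÷ 122 mL = 15.95902 mcg/mL = 15959.02 ng/mL
Rate = 25806.6 ng/hr ÷ 15959.02 ng/mL = 1.617055 mL/hr
Volume infused so far = 1.617055 mL/hr × 6.9 hr = 11.15768 mL
Volume remaining = 122 − 11.15768 = 110.8423 mL
New rate:
Dose = 17 ng/kg/min × 72.9 kg = 1239.3 ng/min
1239.3 ng/min × 60 min/hr = 74358 ng/hr
Rate = 74358 ng/hr ÷ 15959.02 ng/mL = 4.65931 mL/hr
Time remaining = 110.8423 mL ÷ 4.65931 mL/hr = 23.78943 hr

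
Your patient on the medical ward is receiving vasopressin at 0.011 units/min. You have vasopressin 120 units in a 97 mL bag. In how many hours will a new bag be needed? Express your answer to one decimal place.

181.8 hours

0.011 units/min × 60 min/hr = 0.66 units/hr
Concentration = 120 units ÷ 97 mL = 1.237113 units/mL
Rate = 0.66 units/hr ÷ 1.237113 units/mL = 0.5335 mL/hr
Duration = 97 mL ÷ 0.5335 mL/hr = 181.8182 hr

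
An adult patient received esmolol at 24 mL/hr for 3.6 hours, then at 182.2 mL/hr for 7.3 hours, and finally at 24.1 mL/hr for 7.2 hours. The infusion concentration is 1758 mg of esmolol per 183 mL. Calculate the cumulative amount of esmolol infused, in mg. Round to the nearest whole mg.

15274 mg

Concentration = 1758 mg ÷ 183 mL = 9.606557 mg/mL
Stage 1: 24 mL/hr × 3.6 hr = 86.4 mL → 86.4 mL × 9.606557 mg/mL = 830.0066 mg
Stage 2: 182.2 mL/hr × 7.3 hr = 1330.06 mL → 1330.06 mL × 9.606557 mg/mL = 12777.3 mg
Stage 3: 24.1 mL/hr × 7.2 hr = 173.52 mL → 173.52 mL × 9.606557 mg/mL = 1666.93 mg
Total = 830.0066 + 12777.3 + 1666.93 = 15274.23 mg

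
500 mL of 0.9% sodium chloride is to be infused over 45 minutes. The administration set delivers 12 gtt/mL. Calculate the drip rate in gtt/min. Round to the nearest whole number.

500 mL ÷ (45 min) = 11.11111 mL/min
11.11111 mL/min × 12 gtt/mL = 133.3333 gtt/min

133 gtt/min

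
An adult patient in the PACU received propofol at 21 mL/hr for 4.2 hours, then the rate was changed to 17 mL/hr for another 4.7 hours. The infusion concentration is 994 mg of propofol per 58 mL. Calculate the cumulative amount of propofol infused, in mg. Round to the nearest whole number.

2881 mg

Concentration = 994 mg ÷ 58 mL = 17.13793 mg/mL
Stage 1: 21 mL/hr × 4.2 hr = 88.2 mL → 88.2 mL × 17.13793 mg/mL = 1511.566 mg
Stage 2: 17 mL/hr × 4.7 hr = 79.9 mL → 79.9 mL × 17.13793 mg/mL = 1369.321 mg
Total = 1511.566 + 1369.321 = 2880.886 mg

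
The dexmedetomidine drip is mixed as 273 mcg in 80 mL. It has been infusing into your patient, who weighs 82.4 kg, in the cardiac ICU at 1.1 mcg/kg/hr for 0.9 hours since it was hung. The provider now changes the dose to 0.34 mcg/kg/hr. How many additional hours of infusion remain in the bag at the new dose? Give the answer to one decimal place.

Initial rate:
Dose = 1.1 mcg/kg/hr × 82.4 kg = 90.64 mcg/hr
Concentration = 273 mcg ÷ 80 mL = 3.4125 mcg/mL
Rate = 90.64 mcg/hr ÷ 3.4125 mcg/mL = 26.56117 mL/hr
Volume infused so far = 26.56117 mL/hr × 0.9 hr = 23.90505 mL
Volume remaining = 80 − 23.90505 = 56.09495 mL
New rate:
Dose = 0.34 mcg/kg/hr × 82.4 kg = 28.016 mcg/hr
Rate = 28.016 mcg/hr ÷ 3.4125 mcg/mL = 8.209817 mL/hr
Time remaining = 56.09495 mL ÷ 8.209817 mL/hr = 6.832667 hr

6.8 hours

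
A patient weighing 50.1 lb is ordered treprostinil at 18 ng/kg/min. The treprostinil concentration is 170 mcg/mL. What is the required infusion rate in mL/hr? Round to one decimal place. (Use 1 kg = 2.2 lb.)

Weight = 50.1 lb ÷ 2.2 lb/kg = 22.77273 kg
Dose = 18 ng/kg/min × 22.77273 kg = 409.9091 ng/min
409.9091 ng/min × 60 min/hr = 24594.55 ng/hr
Concentration = 170 mcg/mL = 170000 ng/mL
Rate = 24594.55 ng/hr ÷ 170000 ng/mL = 0.1446738 mL/hr

0.1 mL/hr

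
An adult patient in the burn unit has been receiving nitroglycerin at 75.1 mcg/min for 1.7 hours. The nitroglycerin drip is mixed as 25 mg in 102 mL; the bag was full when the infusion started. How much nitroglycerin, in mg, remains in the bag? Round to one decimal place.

17.3 mg

75.1 mcg/min × 60 min/hr = 4506 mcg/hr
Concentration = 25 mg ÷ 102 mL = 0.245098 mg/mL = 245.098 mcg/mL
Rate = 4506 mcg/hr ÷ 245.098 mcg/mL = 18.38448 mL/hr
Volume infused = 18.38448 mL/hr × 1.7 hr = 31.25362 mL
Volume remaining = 102 − 31.25362 = 70.74638 mL
Drug remaining = 70.74638 mL × 245.098 mcg/mL = 17339.8 mcg = 17.3398 mg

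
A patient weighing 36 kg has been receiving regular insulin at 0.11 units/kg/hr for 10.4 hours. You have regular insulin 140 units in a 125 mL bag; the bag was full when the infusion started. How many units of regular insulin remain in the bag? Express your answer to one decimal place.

Dose = 0.11 units/kg/hr × 36 kg = 3.96 units/hr
Concentration = 140 units ÷ 125 mL = 1.12 units/mL
Rate = 3.96 units/hr ÷ 1.12 units/mL = 3.535714 mL/hr
Volume infused = 3.535714 mL/hr × 10.4 hr = 36.77143 mL
Volume remaining = 125 − 36.77143 = 88.22857 mL
Drug remaining = 88.22857 mL × 1.12 units/mL = 98.816 units

98.8 units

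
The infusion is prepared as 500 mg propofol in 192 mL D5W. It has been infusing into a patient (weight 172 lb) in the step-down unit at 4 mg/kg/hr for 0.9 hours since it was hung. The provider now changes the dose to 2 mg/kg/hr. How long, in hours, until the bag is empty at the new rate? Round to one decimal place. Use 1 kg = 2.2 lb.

Initial rate:
Weight = 172 lb ÷ 2.2 lb/kg = 78.18182 kg
Dose = 4 mg/kg/hr × 78.18182 kg = 312.7273 mg/hr
Concentration = 500 mg ÷ 192 mL = 2.604167 mg/mL
Rate = 312.7273 mg/hr ÷ 2.604167 mg/mL = 120.0873 mL/hr
Volume infused so far = 120.0873 mL/hr × 0.9 hr = 108.0785 mL
Volume remaining = 192 − 108.0785 = 83.92145 mL
New rate:
Dose = 2 mg/kg/hr × 78.18182 kg = 156.3636 mg/hr
Rate = 156.3636 mg/hr ÷ 2.604167 mg/mL = 60.04364 mL/hr
Time remaining = 83.92145 mL ÷ 60.04364 mL/hr = 1.397674 hr

1.4 hours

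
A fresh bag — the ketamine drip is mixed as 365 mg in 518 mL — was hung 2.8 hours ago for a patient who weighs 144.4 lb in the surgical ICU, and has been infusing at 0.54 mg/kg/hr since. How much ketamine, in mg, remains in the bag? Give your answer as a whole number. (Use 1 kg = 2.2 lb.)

266 mg

Weight = 144.4 lb ÷ 2.2 lb/kg = 65.63636 kg
Dose = 0.54 mg/kg/hr × 65.63636 kg = 35.44364 mg/hr
Concentration = 365 mg ÷ 518 mL = 0.7046332 mg/mL
Rate = 35.44364 mg/hr ÷ 0.7046332 mg/mL = 50.30083 mL/hr
Volume infused = 50.30083 mL/hr × 2.8 hr = 140.8423 mL
Volume remaining = 518 − 140.8423 = 377.1577 mL
Drug remaining = 377.1577 mL × 0.7046332 mg/mL = 265.7578 mg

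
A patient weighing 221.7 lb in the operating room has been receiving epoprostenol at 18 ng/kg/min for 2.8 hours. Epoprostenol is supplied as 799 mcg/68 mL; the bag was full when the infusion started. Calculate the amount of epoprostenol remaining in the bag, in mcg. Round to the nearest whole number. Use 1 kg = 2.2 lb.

494 mcg

Weight = 221.7 lb ÷ 2.2 lb/kg = 100.7727 kg
Dose = 18 ng/kg/min × 100.7727 kg = 1813.909 ng/min
1813.909 ng/min × 60 min/hr = 108834.5 ng/hr
Concentration = 799 mcg ÷ 68 mL = 11.75 mcg/mL = 11750 ng/mL
Rate = 108834.5 ng/hr ÷ 11750 ng/mL = 9.262515 mL/hr
Volume infused = 9.262515 mL/hr × 2.8 hr = 25.93504 mL
Volume remaining = 68 − 25.93504 = 42.06496 mL
Drug remaining = 42.06496 mL × 11750 ng/mL = 494263.3 ng = 494.2633 mcg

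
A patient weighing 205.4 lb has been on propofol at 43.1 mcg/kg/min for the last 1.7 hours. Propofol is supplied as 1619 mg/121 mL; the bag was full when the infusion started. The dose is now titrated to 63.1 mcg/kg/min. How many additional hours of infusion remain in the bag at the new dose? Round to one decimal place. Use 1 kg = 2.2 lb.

Initial rate:
Weight = 205.4 lb ÷ 2.2 lb/kg = 93.36364 kg
Dose = 43.1 mcg/kg/min × 93.36364 kg = 4023.973 mcg/min
4023.973 mcg/min × 60 min/hr = 241438.4 mcg/hr
Concentration = 1619 mg ÷ 121 mL = 13.38017 mg/mL = 13380.17 mcg/mL
Rate = 241438.4 mcg/hr ÷ 13380.17 mcg/mL = 18.0445 mL/hr
Volume infused so far = 18.0445 mL/hr × 1.7 hr = 30.67565 mL
Volume remaining = 121 − 30.67565 = 90.32435 mL
New rate:
Dose = 63.1 mcg/kg/min × 93.36364 kg = 5891.245 mcg/min
5891.245 mcg/min × 60 min/hr = 353474.7 mcg/hr
Rate = 353474.7 mcg/hr ÷ 13380.17 mcg/mL = 26.41781 mL/hr
Time remaining = 90.32435 mL ÷ 26.41781 mL/hr = 3.41907 hr

3.4 hours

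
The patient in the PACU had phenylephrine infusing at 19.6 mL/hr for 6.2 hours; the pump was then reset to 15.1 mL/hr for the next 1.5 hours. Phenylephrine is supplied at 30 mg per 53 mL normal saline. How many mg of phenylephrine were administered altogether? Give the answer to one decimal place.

81.6 mg

Concentration = 30 mg ÷ 53 mL = 0.5660377 mg/mL
Stage 1: 19.6 mL/hr × 6.2 hr = 121.52 mL → 121.52 mL × 0.5660377 mg/mL = 68.78491 mg
Stage 2: 15.1 mL/hr × 1.5 hr = 22.65 mL → 22.65 mL × 0.5660377 mg/mL = 12.82075 mg
Total = 68.78491 + 12.82075 = 81.60566 mg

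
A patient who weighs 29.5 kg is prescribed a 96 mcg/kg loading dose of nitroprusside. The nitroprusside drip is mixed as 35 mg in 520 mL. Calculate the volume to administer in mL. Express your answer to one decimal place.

42.1 mL

Dose = 96 mcg/kg × 29.5 kg = 2832 mcg
Concentration = 35 mg ÷ 520 mL = 0.06730769 mg/mL = 67.30769 mcg/mL
Volume = 2832 mcg ÷ 67.30769 mcg/mL = 42.07543 mL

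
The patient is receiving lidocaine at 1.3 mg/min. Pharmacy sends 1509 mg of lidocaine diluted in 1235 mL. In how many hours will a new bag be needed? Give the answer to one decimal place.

1.3 mg/min × 60 min/hr = 78 mg/hr
Concentration = 1509 mg ÷ 1235 mL = 1.221862 mg/mL
Rate = 78 mg/hr ÷ 1.221862 mg/mL = 63.83698 mL/hr
Duration = 1235 mL ÷ 63.83698 mL/hr = 19.34615 hr

19.3 hours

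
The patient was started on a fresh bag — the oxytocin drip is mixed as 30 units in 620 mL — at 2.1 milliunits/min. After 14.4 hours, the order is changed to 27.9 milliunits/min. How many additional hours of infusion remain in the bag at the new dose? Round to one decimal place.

16.8 hours

Initial rate:
2.1 milliunits/min × 60 min/hr = 126 milliunits/hr
Concentration = 30 units ÷ 620 mL = 0.0483871 units/mL = 48.3871 milliunits/mL
Rate = 126 milliunits/hr ÷ 48.3871 milliunits/mL = 2.604 mL/hr
Volume infused so far = 2.604 mL/hr × 14.4 hr = 37.4976 mL
Volume remaining = 620 − 37.4976 = 582.5024 mL
New rate:
27.9 milliunits/min × 60 min/hr = 1674 milliunits/hr
Rate = 1674 milliunits/hr ÷ 48.3871 milliunits/mL = 34.596 mL/hr
Time remaining = 582.5024 mL ÷ 34.596 mL/hr = 16.83728 hr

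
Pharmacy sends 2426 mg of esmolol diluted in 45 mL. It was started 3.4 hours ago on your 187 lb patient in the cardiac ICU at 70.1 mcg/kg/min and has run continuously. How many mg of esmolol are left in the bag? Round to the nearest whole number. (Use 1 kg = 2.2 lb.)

Weight = 187 lb ÷ 2.2 lb/kg = 85 kg
Dose = 70.1 mcg/kg/min × 85 kg = 5958.5 mcg/min
5958.5 mcg/min × 60 min/hr = 357510 mcg/hr
Concentration = 2426 mg ÷ 45 mL = 53.91111 mg/mL = 53911.11 mcg/mL
Rate = 357510 mcg/hr ÷ 53911.11 mcg/mL = 6.631472 mL/hr
Volume infused = 6.631472 mL/hr × 3.4 hr = 22.547 mL
Volume remaining = 45 − 22.547 = 22.453 mL
Drug remaining = 22.453 mL × 53911.11 mcg/mL = 1210466 mcg = 1210.466 mg

1210 mg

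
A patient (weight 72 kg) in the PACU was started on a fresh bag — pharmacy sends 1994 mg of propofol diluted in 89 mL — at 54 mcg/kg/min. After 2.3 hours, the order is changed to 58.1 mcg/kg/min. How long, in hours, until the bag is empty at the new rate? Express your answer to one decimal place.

Initial rate:
Dose = 54 mcg/kg/min × 72 kg = 3888 mcg/min
3888 mcg/min × 60 min/hr = 233280 mcg/hr
Concentration = 1994 mg ÷ 89 mL = 22.40449 mg/mL = 22404.49 mcg/mL
Rate = 233280 mcg/hr ÷ 22404.49 mcg/mL = 10.4122 mL/hr
Volume infused so far = 10.4122 mL/hr × 2.3 hr = 23.94805 mL
Volume remaining = 89 − 23.94805 = 65.05195 mL
New rate:
Dose = 58.1 mcg/kg/min × 72 kg = 4183.2 mcg/min
4183.2 mcg/min × 60 min/hr = 250992 mcg/hr
Rate = 250992 mcg/hr ÷ 22404.49 mcg/mL = 11.20275 mL/hr
Time remaining = 65.05195 mL ÷ 11.20275 mL/hr = 5.806783 hr

5.8 hours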